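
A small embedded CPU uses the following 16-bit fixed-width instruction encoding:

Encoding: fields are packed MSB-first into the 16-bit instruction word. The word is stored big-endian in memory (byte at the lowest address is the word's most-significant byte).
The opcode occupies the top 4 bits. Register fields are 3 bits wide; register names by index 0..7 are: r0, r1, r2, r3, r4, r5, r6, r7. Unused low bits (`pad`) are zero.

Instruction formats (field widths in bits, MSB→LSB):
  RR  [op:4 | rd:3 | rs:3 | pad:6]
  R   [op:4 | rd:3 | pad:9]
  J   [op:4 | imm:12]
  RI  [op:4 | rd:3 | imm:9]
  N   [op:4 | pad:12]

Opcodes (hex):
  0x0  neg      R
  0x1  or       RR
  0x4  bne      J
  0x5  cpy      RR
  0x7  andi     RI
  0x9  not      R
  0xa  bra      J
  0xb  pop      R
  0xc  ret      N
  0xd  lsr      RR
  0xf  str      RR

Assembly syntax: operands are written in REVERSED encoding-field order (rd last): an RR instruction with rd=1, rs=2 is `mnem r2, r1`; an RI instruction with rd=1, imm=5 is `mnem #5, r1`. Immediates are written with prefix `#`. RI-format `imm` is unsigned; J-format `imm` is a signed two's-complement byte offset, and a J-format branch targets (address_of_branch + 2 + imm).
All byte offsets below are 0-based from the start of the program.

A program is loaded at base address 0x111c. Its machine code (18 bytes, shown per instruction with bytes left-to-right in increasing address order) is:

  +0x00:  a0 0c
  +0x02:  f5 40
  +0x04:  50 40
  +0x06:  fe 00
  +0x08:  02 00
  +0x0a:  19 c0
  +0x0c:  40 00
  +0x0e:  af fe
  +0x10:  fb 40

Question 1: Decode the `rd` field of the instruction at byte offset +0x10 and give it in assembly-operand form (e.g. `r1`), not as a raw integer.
+0x10: fb 40 ⇒ word 0xfb40 (big)
  top 4b → 0xf → str [RR]
  [11:9] rd=5 = r5
  [8:6] rs=5 = r5

r5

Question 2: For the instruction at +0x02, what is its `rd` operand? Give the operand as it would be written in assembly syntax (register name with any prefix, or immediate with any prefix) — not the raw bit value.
r2

[02] f5 40 → 0xf540
  op=0xf540>>12=0xf ⇒ str (RR)
  rd: (w>>9)&0x7=0x2 → r2
  rs: (w>>6)&0x7=0x5 → r5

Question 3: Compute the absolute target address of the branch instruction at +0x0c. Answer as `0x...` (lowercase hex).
0x112a

off 0x0c: read 40 00 as big → 0x4000
  opcode bits[15:12]=0x4: bne/J
  imm: (w>>0)&0xfff=0x0 → #0
  target = base 0x111c + off 0x0c + 2 + imm 0 = 0x112a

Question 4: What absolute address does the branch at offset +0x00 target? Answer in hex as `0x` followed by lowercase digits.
off 0x00: read a0 0c as big → 0xa00c
  opcode bits[15:12]=0xa: bra/J
  imm: (w>>0)&0xfff=0xc → #12
  target = base 0x111c + off 0x00 + 2 + imm 12 = 0x112a

0x112a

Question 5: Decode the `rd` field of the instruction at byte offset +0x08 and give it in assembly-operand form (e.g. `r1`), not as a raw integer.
r1

off 0x08: read 02 00 as big → 0x0200
  opcode bits[15:12]=0x0: neg/R
  rd@[11:9]=0x1 ⇒ r1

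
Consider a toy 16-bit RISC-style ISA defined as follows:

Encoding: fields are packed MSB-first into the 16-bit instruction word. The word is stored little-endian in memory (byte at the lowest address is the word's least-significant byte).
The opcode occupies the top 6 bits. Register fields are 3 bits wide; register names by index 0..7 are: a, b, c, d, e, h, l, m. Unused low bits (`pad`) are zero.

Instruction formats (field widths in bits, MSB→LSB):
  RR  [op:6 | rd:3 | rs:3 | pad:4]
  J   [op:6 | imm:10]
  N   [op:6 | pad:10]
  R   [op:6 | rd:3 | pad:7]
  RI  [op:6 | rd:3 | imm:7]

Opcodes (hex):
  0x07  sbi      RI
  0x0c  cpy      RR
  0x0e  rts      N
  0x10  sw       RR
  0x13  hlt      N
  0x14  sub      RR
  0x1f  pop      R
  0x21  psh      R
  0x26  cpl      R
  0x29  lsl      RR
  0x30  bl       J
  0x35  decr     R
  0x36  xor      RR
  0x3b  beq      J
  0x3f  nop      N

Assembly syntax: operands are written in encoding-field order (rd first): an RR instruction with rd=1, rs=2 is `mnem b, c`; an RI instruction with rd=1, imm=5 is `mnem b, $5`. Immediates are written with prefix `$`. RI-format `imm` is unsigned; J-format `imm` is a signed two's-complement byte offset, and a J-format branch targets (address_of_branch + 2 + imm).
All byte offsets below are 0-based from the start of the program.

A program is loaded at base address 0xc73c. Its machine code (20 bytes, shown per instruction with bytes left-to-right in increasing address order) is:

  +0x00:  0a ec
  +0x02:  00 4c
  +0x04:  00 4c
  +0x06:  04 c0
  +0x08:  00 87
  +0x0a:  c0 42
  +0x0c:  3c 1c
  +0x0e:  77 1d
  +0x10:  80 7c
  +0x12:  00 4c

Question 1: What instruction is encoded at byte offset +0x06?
@+06  little-endian(04 c0) = 0xc004
  opcode bits[15:10]=0x30: bl/J
  imm: (w>>0)&0x3ff=0x4 → $4

bl $4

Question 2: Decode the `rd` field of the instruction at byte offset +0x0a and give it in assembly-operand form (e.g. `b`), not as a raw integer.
[0a] c0 42 → 0x42c0
  opcode bits[15:10]=0x10: sw/RR
  [9:7] rd=5 = h
  [6:4] rs=4 = e

h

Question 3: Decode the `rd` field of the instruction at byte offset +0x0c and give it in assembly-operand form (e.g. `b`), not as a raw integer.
a

+0x0c: 3c 1c ⇒ word 0x1c3c (little)
  op=0x1c3c>>10=0x7 ⇒ sbi (RI)
  [9:7] rd=0 = a
  [6:0] imm=60 = $60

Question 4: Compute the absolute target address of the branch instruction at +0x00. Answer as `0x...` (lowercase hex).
+0x00: 0a ec ⇒ word 0xec0a (little)
  top 6b → 0x3b → beq [J]
  [9:0] imm=10 = $10
  target = base 0xc73c + off 0x00 + 2 + imm 10 = 0xc748

0xc748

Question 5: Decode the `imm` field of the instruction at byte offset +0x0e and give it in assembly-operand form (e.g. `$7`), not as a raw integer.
$119

@+0e  little-endian(77 1d) = 0x1d77
  opcode bits[15:10]=0x7: sbi/RI
  rd: (w>>7)&0x7=0x2 → c
  imm: (w>>0)&0x7f=0x77 → $119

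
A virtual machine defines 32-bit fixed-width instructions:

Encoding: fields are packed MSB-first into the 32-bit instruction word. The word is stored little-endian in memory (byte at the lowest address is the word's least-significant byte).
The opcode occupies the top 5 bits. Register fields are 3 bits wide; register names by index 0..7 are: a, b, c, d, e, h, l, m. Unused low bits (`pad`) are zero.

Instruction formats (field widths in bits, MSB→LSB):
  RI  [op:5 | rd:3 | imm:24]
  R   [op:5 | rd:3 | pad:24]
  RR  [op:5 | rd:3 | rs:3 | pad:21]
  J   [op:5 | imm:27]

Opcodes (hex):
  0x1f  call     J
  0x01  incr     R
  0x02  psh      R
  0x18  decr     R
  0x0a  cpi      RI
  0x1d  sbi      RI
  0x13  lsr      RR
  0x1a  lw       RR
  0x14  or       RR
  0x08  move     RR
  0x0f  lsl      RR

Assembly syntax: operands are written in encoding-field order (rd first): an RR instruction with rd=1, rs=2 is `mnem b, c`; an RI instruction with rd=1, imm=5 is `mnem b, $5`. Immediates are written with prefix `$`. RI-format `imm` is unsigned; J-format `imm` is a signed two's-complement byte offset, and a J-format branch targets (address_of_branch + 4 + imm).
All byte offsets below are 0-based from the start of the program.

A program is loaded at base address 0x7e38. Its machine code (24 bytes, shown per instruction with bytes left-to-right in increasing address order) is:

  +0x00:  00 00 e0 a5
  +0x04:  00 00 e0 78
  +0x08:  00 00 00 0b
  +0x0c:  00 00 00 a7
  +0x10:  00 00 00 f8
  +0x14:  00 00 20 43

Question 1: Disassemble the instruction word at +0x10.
off 0x10: read 00 00 00 f8 as little → 0xf8000000
  op=0xf8000000>>27=0x1f ⇒ call (J)
  [26:0] imm=0 = $0

call $0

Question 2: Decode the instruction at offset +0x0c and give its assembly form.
off 0x0c: read 00 00 00 a7 as little → 0xa7000000
  op=0xa7000000>>27=0x14 ⇒ or (RR)
  rd@[26:24]=0x7 ⇒ m
  rs@[23:21]=0x0 ⇒ a

or m, a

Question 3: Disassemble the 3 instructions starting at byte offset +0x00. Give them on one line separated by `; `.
[00] 00 00 e0 a5 → 0xa5e00000
  opcode bits[31:27]=0x14: or/RR
  [26:24] rd=5 = h
  [23:21] rs=7 = m
[04] 00 00 e0 78 → 0x78e00000
  opcode bits[31:27]=0xf: lsl/RR
  [26:24] rd=0 = a
  [23:21] rs=7 = m
[08] 00 00 00 0b → 0x0b000000
  opcode bits[31:27]=0x1: incr/R
  [26:24] rd=3 = d

or h, m; lsl a, m; incr d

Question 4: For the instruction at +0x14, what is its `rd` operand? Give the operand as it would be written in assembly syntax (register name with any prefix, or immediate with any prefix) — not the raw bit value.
[14] 00 00 20 43 → 0x43200000
  opcode bits[31:27]=0x8: move/RR
  rd: (w>>24)&0x7=0x3 → d
  rs: (w>>21)&0x7=0x1 → b

d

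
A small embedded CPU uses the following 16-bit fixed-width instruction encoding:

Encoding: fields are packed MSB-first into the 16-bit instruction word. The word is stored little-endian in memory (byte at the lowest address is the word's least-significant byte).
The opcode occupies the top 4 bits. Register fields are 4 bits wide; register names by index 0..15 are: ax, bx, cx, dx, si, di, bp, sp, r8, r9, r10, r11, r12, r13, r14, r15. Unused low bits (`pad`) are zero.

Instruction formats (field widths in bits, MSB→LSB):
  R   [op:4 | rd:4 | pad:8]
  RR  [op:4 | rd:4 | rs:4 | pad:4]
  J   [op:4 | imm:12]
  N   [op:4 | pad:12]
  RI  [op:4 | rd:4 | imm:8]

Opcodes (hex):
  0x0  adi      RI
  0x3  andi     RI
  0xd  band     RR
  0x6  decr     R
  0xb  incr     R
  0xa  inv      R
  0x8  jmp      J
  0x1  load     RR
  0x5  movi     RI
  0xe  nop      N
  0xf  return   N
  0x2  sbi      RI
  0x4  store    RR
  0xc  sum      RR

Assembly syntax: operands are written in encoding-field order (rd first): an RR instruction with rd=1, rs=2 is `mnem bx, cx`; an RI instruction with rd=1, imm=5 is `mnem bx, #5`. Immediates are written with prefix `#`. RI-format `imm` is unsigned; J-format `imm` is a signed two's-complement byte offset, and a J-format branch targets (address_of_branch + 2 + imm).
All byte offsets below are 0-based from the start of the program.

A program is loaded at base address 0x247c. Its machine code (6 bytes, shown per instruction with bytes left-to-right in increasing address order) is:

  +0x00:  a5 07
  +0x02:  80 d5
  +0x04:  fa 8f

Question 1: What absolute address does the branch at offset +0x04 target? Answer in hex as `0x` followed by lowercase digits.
[04] fa 8f → 0x8ffa
  op=0x8ffa>>12=0x8 ⇒ jmp (J)
  [11:0] imm=4090 (s12→-6) = #-6
  target = base 0x247c + off 0x04 + 2 + imm -6 = 0x247c

0x247c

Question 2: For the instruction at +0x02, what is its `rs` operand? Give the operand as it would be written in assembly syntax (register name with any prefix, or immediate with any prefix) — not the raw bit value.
off 0x02: read 80 d5 as little → 0xd580
  op=0xd580>>12=0xd ⇒ band (RR)
  rd: (w>>8)&0xf=0x5 → di
  rs: (w>>4)&0xf=0x8 → r8

r8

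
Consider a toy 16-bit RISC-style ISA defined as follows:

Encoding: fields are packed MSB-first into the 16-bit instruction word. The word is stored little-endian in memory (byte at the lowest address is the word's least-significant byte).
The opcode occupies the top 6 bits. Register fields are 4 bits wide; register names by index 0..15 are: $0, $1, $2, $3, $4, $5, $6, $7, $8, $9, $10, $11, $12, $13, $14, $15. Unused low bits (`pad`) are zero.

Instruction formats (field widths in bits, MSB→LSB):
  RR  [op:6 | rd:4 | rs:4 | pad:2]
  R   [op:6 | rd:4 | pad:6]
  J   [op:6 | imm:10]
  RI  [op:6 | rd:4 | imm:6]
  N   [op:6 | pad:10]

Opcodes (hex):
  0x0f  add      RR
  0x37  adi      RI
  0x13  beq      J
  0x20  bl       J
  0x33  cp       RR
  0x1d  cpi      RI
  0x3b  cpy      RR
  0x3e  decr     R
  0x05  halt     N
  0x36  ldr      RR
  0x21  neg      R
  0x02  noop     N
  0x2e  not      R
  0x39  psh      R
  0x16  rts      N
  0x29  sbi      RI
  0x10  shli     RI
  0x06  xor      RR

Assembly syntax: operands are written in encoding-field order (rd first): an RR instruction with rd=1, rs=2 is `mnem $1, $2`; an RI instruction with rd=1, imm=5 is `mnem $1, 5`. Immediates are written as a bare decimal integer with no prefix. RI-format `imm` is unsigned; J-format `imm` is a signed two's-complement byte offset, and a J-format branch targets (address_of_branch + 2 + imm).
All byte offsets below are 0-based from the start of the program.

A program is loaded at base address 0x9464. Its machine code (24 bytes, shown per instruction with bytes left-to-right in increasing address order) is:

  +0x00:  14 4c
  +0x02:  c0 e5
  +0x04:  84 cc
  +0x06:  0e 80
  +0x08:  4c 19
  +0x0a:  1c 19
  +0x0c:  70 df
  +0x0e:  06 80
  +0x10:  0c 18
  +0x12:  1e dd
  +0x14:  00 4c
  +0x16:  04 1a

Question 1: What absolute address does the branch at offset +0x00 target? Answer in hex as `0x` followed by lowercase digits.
+0x00: 14 4c ⇒ word 0x4c14 (little)
  opcode bits[15:10]=0x13: beq/J
  [9:0] imm=20 = 20
  target = base 0x9464 + off 0x00 + 2 + imm 20 = 0x947a

0x947a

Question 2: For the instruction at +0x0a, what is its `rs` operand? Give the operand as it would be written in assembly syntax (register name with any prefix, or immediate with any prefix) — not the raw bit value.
$7

[0a] 1c 19 → 0x191c
  opcode bits[15:10]=0x6: xor/RR
  rd@[9:6]=0x4 ⇒ $4
  rs@[5:2]=0x7 ⇒ $7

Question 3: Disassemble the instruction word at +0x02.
off 0x02: read c0 e5 as little → 0xe5c0
  top 6b → 0x39 → psh [R]
  rd@[9:6]=0x7 ⇒ $7

psh $7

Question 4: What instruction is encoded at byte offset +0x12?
adi $4, 30

[12] 1e dd → 0xdd1e
  top 6b → 0x37 → adi [RI]
  [9:6] rd=4 = $4
  [5:0] imm=30 = 30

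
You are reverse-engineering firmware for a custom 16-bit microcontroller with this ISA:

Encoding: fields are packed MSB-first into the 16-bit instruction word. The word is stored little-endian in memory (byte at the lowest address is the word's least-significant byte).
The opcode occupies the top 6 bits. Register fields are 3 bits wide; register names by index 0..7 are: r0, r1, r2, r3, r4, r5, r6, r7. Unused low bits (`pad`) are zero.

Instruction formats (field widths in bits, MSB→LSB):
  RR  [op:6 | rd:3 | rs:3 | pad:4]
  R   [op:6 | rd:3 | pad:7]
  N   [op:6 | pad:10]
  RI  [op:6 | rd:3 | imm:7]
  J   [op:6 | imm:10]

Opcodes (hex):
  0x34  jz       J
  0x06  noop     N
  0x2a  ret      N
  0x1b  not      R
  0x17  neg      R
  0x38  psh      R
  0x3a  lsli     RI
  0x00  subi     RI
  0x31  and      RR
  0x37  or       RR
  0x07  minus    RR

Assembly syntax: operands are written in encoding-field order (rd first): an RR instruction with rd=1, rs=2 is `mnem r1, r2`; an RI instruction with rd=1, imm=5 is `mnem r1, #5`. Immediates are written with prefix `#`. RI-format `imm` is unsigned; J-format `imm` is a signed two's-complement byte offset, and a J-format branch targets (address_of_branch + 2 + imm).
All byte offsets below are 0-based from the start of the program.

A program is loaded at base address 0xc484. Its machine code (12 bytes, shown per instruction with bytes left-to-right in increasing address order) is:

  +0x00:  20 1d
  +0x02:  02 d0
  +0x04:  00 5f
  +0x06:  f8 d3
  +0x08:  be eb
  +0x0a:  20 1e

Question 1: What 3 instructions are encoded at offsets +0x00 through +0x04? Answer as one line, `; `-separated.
[00] 20 1d → 0x1d20
  top 6b → 0x7 → minus [RR]
  rd: (w>>7)&0x7=0x2 → r2
  rs: (w>>4)&0x7=0x2 → r2
[02] 02 d0 → 0xd002
  top 6b → 0x34 → jz [J]
  imm: (w>>0)&0x3ff=0x2 → #2
[04] 00 5f → 0x5f00
  top 6b → 0x17 → neg [R]
  rd: (w>>7)&0x7=0x6 → r6

minus r2, r2; jz #2; neg r6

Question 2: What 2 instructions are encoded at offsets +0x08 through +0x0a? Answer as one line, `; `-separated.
lsli r7, #62; minus r4, r2

off 0x08: read be eb as little → 0xebbe
  opcode bits[15:10]=0x3a: lsli/RI
  rd: (w>>7)&0x7=0x7 → r7
  imm: (w>>0)&0x7f=0x3e → #62
off 0x0a: read 20 1e as little → 0x1e20
  opcode bits[15:10]=0x7: minus/RR
  rd: (w>>7)&0x7=0x4 → r4
  rs: (w>>4)&0x7=0x2 → r2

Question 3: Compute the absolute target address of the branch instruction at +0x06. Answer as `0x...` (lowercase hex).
off 0x06: read f8 d3 as little → 0xd3f8
  top 6b → 0x34 → jz [J]
  imm: (w>>0)&0x3ff=0x3f8 (s10→-8) → #-8
  target = base 0xc484 + off 0x06 + 2 + imm -8 = 0xc484

0xc484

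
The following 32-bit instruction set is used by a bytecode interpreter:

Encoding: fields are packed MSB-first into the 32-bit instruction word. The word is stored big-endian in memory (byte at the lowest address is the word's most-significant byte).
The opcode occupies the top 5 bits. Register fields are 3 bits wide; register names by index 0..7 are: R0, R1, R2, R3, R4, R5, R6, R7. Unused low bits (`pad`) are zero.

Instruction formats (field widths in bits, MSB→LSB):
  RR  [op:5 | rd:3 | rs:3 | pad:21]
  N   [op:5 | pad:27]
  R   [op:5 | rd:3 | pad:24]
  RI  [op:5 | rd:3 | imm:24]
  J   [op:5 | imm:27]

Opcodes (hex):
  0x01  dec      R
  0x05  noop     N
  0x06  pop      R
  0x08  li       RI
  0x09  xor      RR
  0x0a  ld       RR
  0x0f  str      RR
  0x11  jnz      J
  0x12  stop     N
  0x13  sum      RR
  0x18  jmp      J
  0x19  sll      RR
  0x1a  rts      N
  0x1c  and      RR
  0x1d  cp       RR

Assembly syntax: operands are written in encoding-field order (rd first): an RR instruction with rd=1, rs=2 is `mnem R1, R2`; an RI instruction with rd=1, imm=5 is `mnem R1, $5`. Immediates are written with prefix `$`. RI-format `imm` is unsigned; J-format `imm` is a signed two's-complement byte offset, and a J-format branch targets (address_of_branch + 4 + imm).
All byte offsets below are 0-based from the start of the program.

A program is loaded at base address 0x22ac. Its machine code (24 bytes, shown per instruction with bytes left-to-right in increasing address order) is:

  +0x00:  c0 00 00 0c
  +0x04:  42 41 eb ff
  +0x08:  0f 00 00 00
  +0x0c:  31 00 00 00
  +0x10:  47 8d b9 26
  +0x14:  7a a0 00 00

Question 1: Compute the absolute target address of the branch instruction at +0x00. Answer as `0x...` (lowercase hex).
[00] c0 00 00 0c → 0xc000000c
  top 5b → 0x18 → jmp [J]
  [26:0] imm=12 = $12
  target = base 0x22ac + off 0x00 + 4 + imm 12 = 0x22bc

0x22bc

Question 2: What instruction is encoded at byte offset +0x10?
off 0x10: read 47 8d b9 26 as big → 0x478db926
  opcode bits[31:27]=0x8: li/RI
  [26:24] rd=7 = R7
  [23:0] imm=9287974 = $9287974

li R7, $9287974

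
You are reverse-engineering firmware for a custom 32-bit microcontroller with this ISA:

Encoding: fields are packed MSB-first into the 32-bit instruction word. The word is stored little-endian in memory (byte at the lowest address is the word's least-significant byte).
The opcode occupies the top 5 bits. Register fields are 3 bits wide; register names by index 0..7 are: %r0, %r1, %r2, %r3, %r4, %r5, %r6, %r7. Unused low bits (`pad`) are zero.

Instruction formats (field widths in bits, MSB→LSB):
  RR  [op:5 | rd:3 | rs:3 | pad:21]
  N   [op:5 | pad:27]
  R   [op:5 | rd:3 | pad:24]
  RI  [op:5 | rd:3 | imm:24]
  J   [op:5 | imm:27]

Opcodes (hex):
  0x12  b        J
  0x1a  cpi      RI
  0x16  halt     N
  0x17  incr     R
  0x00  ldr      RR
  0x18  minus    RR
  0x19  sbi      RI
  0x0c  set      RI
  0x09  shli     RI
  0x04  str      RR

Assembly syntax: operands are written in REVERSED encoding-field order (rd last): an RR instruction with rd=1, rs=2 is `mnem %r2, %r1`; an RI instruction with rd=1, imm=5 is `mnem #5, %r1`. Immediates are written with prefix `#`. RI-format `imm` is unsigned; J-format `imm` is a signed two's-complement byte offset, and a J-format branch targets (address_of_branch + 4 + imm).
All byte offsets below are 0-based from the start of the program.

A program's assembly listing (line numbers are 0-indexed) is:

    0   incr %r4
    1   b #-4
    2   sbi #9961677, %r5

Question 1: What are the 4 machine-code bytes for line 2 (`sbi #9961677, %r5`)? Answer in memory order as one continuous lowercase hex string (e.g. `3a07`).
2. sbi fields op=0x19:5|rd=5:3|imm=9961677:24 → word cd9800cdh → cd 00 98 cd

cd0098cd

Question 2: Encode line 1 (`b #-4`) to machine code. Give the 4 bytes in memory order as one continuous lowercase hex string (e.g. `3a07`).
L1: b op=0x12:5|imm=-4:27 ⇒ 0x97fffffc ⇒ little fc ff ff 97

fcffff97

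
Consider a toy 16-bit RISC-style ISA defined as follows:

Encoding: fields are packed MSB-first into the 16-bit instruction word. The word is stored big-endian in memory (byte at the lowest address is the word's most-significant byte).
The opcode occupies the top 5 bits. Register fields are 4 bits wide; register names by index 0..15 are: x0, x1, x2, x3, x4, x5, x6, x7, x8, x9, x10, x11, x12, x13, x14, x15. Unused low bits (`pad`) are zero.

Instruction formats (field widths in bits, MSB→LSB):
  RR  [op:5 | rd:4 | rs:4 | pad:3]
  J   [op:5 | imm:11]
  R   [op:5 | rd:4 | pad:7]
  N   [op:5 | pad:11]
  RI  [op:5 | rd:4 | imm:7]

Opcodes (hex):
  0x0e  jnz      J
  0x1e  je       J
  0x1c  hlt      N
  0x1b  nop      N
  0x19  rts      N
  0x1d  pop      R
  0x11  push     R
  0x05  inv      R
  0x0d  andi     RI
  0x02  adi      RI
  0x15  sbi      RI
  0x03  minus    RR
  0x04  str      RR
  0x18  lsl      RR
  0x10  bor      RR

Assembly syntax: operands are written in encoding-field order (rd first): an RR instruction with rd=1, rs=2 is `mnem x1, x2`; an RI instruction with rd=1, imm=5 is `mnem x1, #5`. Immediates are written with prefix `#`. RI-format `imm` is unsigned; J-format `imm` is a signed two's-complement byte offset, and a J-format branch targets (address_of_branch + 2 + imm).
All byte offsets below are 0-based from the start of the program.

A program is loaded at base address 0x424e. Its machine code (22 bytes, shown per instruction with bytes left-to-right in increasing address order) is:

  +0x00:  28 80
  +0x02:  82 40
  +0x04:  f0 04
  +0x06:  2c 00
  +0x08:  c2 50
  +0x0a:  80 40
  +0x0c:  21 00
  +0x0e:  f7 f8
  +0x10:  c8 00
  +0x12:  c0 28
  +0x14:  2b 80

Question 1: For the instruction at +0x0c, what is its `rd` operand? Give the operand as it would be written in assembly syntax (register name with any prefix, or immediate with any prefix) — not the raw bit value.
x2

@+0c  big-endian(21 00) = 0x2100
  top 5b → 0x4 → str [RR]
  rd@[10:7]=0x2 ⇒ x2
  rs@[6:3]=0x0 ⇒ x0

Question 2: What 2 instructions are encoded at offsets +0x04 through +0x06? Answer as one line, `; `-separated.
[04] f0 04 → 0xf004
  top 5b → 0x1e → je [J]
  [10:0] imm=4 = #4
[06] 2c 00 → 0x2c00
  top 5b → 0x5 → inv [R]
  [10:7] rd=8 = x8

je #4; inv x8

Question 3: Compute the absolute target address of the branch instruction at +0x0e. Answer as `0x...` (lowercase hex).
+0x0e: f7 f8 ⇒ word 0xf7f8 (big)
  opcode bits[15:11]=0x1e: je/J
  [10:0] imm=2040 (s11→-8) = #-8
  target = base 0x424e + off 0x0e + 2 + imm -8 = 0x4256

0x4256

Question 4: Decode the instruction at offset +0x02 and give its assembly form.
bor x4, x8

+0x02: 82 40 ⇒ word 0x8240 (big)
  opcode bits[15:11]=0x10: bor/RR
  [10:7] rd=4 = x4
  [6:3] rs=8 = x8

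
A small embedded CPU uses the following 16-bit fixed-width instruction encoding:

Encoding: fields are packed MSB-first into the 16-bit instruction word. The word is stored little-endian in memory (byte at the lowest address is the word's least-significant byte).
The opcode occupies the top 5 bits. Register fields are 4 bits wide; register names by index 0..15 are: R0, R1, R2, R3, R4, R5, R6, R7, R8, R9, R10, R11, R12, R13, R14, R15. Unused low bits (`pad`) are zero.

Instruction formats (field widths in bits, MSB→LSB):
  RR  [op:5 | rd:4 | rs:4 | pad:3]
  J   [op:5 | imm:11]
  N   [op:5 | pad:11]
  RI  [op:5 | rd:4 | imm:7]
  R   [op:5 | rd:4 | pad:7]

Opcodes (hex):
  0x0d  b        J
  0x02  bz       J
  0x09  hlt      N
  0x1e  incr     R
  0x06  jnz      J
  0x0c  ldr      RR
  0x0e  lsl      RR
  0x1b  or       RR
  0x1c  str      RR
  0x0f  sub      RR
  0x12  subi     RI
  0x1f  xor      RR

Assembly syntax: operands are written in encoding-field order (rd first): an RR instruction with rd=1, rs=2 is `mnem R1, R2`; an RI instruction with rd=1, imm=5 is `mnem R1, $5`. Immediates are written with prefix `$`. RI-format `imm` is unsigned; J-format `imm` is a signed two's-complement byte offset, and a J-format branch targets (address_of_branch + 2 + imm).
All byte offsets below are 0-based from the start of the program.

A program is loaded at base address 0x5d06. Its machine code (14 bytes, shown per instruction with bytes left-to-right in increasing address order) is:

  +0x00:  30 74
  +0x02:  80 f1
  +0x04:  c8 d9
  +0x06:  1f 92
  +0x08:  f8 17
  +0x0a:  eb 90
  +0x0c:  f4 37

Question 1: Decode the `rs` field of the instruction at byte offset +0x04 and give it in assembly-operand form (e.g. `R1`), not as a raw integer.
R9

off 0x04: read c8 d9 as little → 0xd9c8
  op=0xd9c8>>11=0x1b ⇒ or (RR)
  rd@[10:7]=0x3 ⇒ R3
  rs@[6:3]=0x9 ⇒ R9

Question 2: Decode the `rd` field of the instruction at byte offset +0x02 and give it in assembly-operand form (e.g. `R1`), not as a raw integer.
+0x02: 80 f1 ⇒ word 0xf180 (little)
  opcode bits[15:11]=0x1e: incr/R
  [10:7] rd=3 = R3

R3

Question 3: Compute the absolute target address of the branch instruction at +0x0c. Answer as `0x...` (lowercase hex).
[0c] f4 37 → 0x37f4
  op=0x37f4>>11=0x6 ⇒ jnz (J)
  [10:0] imm=2036 (s11→-12) = $-12
  target = base 0x5d06 + off 0x0c + 2 + imm -12 = 0x5d08

0x5d08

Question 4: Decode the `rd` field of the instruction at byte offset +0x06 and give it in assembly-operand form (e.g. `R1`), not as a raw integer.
R4

+0x06: 1f 92 ⇒ word 0x921f (little)
  top 5b → 0x12 → subi [RI]
  [10:7] rd=4 = R4
  [6:0] imm=31 = $31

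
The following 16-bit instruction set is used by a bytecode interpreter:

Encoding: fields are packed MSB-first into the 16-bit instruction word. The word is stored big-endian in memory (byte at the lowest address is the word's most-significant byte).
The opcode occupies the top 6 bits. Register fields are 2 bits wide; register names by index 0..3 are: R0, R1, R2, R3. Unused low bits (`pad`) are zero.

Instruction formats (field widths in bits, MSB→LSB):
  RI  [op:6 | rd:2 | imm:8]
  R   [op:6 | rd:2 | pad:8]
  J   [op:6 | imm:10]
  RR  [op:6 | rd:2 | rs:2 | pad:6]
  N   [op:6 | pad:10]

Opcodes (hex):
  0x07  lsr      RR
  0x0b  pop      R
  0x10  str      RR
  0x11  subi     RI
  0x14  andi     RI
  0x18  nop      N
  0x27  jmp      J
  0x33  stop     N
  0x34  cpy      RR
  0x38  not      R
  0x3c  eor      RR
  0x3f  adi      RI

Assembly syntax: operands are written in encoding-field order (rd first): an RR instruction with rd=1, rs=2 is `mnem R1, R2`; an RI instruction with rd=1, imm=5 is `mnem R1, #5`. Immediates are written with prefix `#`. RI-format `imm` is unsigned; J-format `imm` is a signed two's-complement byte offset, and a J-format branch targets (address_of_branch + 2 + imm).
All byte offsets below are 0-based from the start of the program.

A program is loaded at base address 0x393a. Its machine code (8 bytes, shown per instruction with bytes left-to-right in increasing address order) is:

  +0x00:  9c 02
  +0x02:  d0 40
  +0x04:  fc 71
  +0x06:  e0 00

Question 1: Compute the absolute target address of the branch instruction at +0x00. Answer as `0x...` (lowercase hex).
0x393e

+0x00: 9c 02 ⇒ word 0x9c02 (big)
  opcode bits[15:10]=0x27: jmp/J
  imm@[9:0]=0x2 ⇒ #2
  target = base 0x393a + off 0x00 + 2 + imm 2 = 0x393e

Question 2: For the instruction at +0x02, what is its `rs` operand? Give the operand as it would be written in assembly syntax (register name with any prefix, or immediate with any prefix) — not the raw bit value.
R1

[02] d0 40 → 0xd040
  op=0xd040>>10=0x34 ⇒ cpy (RR)
  rd: (w>>8)&0x3=0x0 → R0
  rs: (w>>6)&0x3=0x1 → R1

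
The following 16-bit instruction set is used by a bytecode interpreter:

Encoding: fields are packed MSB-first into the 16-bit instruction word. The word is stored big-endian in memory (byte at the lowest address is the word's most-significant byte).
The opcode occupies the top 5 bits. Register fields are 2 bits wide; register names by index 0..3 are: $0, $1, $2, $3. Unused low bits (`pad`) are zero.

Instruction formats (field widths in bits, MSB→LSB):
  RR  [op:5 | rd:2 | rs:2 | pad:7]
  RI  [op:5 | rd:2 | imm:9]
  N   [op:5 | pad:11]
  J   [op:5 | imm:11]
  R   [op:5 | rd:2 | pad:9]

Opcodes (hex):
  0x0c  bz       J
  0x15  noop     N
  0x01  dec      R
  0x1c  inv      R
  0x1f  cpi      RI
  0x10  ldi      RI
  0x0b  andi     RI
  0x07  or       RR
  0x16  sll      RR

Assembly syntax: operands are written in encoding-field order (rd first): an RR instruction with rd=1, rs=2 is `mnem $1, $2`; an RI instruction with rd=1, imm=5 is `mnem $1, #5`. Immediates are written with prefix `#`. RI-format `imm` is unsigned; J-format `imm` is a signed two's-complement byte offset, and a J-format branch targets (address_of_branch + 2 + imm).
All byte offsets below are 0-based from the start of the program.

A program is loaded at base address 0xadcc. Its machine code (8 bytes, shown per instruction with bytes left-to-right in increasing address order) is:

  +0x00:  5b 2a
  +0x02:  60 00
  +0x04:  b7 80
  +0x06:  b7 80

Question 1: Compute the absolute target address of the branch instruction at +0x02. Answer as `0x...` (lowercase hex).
0xadd0

+0x02: 60 00 ⇒ word 0x6000 (big)
  op=0x6000>>11=0xc ⇒ bz (J)
  imm: (w>>0)&0x7ff=0x0 → #0
  target = base 0xadcc + off 0x02 + 2 + imm 0 = 0xadd0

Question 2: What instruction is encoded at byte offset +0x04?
@+04  big-endian(b7 80) = 0xb780
  op=0xb780>>11=0x16 ⇒ sll (RR)
  rd: (w>>9)&0x3=0x3 → $3
  rs: (w>>7)&0x3=0x3 → $3

sll $3, $3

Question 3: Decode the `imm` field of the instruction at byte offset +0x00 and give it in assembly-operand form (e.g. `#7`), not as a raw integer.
[00] 5b 2a → 0x5b2a
  opcode bits[15:11]=0xb: andi/RI
  rd@[10:9]=0x1 ⇒ $1
  imm@[8:0]=0x12a ⇒ #298

#298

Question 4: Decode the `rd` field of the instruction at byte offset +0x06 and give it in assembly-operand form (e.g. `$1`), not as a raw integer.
$3

+0x06: b7 80 ⇒ word 0xb780 (big)
  opcode bits[15:11]=0x16: sll/RR
  [10:9] rd=3 = $3
  [8:7] rs=3 = $3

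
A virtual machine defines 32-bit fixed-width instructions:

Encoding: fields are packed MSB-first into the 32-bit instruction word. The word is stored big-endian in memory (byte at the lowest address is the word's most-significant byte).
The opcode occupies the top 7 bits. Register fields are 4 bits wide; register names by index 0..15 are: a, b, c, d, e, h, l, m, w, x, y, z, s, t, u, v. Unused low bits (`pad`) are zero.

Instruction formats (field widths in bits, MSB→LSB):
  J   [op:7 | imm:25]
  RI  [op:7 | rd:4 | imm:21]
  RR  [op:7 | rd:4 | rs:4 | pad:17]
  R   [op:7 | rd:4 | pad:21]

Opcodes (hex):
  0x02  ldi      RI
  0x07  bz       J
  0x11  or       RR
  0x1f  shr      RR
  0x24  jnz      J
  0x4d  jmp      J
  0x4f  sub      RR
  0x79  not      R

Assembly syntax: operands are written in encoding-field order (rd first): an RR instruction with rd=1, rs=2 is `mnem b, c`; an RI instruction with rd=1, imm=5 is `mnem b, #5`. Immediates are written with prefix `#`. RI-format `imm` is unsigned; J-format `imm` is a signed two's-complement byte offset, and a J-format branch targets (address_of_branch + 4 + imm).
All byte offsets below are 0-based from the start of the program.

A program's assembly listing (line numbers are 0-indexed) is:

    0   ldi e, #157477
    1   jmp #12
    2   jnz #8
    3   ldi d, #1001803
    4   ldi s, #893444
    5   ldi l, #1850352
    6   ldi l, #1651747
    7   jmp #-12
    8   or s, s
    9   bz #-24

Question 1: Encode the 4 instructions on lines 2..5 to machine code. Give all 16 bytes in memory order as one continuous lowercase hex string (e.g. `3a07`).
line 2 (jnz): pack op=0x24:7|imm=8:25 = 0x48000008; big→ 48 00 00 08
line 3 (ldi): pack op=0x2:7|rd=3:4|imm=1001803:21 = 0x046f494b; big→ 04 6f 49 4b
line 4 (ldi): pack op=0x2:7|rd=12:4|imm=893444:21 = 0x058da204; big→ 05 8d a2 04
line 5 (ldi): pack op=0x2:7|rd=6:4|imm=1850352:21 = 0x04dc3bf0; big→ 04 dc 3b f0

48000008046f494b058da20404dc3bf0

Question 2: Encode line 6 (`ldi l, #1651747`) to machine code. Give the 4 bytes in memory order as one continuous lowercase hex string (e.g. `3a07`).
04d93423

6. ldi fields op=0x2:7|rd=6:4|imm=1651747:21 → word 04d93423h → 04 d9 34 23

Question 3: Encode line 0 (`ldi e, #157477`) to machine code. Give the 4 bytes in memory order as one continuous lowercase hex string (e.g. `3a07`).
line 0 (ldi): pack op=0x2:7|rd=4:4|imm=157477:21 = 0x04826725; big→ 04 82 67 25

04826725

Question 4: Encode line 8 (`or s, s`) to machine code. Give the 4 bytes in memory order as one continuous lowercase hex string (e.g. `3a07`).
23980000

8. or fields op=0x11:7|rd=12:4|rs=12:4|pad=0:17 → word 23980000h → 23 98 00 00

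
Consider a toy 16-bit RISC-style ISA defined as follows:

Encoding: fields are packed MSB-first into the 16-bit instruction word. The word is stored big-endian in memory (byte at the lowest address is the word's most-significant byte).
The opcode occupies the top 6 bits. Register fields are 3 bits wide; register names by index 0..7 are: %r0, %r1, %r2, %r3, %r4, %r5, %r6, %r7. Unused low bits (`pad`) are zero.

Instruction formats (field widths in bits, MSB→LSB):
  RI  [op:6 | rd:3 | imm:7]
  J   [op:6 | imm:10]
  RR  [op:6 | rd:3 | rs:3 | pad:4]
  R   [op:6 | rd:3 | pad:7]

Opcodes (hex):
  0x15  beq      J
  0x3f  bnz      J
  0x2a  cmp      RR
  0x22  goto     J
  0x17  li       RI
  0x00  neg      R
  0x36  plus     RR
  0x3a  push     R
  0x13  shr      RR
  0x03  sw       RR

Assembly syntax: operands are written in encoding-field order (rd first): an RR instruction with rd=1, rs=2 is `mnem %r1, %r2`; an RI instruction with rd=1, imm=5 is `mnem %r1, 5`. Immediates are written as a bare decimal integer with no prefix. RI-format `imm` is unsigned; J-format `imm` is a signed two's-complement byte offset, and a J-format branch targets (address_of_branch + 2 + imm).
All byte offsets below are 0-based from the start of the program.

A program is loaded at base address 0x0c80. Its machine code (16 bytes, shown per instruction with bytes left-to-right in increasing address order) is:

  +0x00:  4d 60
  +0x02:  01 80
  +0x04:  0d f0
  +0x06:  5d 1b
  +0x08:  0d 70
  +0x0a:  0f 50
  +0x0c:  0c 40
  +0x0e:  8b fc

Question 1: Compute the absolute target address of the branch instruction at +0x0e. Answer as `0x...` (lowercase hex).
off 0x0e: read 8b fc as big → 0x8bfc
  top 6b → 0x22 → goto [J]
  imm: (w>>0)&0x3ff=0x3fc (s10→-4) → -4
  target = base 0x0c80 + off 0x0e + 2 + imm -4 = 0x0c8c

0x0c8c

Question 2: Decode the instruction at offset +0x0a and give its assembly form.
[0a] 0f 50 → 0x0f50
  op=0x0f50>>10=0x3 ⇒ sw (RR)
  rd@[9:7]=0x6 ⇒ %r6
  rs@[6:4]=0x5 ⇒ %r5

sw %r6, %r5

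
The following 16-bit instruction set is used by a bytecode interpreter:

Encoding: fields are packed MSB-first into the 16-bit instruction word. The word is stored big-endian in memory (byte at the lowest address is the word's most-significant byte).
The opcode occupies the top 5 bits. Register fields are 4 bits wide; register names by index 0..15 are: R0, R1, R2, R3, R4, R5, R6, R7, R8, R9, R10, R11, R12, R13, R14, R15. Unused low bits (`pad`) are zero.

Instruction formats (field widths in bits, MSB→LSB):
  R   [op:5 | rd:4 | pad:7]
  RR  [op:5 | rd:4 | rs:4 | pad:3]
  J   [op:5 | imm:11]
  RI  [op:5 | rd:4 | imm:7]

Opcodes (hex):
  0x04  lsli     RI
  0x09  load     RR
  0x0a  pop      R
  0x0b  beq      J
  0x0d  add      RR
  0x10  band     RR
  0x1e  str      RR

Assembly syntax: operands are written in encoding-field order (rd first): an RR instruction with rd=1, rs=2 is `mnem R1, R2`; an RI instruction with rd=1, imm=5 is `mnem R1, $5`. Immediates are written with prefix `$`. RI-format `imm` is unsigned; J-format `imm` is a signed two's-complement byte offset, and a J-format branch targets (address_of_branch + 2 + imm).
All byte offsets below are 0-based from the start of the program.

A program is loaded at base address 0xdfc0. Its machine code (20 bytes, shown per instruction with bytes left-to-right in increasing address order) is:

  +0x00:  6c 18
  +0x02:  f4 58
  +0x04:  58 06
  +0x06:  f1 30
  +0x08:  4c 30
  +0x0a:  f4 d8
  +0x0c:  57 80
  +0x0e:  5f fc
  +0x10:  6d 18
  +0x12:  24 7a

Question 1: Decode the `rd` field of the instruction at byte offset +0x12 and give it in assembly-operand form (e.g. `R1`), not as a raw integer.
[12] 24 7a → 0x247a
  top 5b → 0x4 → lsli [RI]
  [10:7] rd=8 = R8
  [6:0] imm=122 = $122

R8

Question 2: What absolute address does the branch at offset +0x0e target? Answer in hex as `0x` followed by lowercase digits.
0xdfcc

@+0e  big-endian(5f fc) = 0x5ffc
  top 5b → 0xb → beq [J]
  [10:0] imm=2044 (s11→-4) = $-4
  target = base 0xdfc0 + off 0x0e + 2 + imm -4 = 0xdfcc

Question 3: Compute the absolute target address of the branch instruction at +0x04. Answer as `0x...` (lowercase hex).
0xdfcc

+0x04: 58 06 ⇒ word 0x5806 (big)
  opcode bits[15:11]=0xb: beq/J
  imm@[10:0]=0x6 ⇒ $6
  target = base 0xdfc0 + off 0x04 + 2 + imm 6 = 0xdfcc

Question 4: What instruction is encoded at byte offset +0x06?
str R2, R6

+0x06: f1 30 ⇒ word 0xf130 (big)
  op=0xf130>>11=0x1e ⇒ str (RR)
  rd: (w>>7)&0xf=0x2 → R2
  rs: (w>>3)&0xf=0x6 → R6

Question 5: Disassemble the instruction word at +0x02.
str R8, R11

+0x02: f4 58 ⇒ word 0xf458 (big)
  top 5b → 0x1e → str [RR]
  rd@[10:7]=0x8 ⇒ R8
  rs@[6:3]=0xb ⇒ R11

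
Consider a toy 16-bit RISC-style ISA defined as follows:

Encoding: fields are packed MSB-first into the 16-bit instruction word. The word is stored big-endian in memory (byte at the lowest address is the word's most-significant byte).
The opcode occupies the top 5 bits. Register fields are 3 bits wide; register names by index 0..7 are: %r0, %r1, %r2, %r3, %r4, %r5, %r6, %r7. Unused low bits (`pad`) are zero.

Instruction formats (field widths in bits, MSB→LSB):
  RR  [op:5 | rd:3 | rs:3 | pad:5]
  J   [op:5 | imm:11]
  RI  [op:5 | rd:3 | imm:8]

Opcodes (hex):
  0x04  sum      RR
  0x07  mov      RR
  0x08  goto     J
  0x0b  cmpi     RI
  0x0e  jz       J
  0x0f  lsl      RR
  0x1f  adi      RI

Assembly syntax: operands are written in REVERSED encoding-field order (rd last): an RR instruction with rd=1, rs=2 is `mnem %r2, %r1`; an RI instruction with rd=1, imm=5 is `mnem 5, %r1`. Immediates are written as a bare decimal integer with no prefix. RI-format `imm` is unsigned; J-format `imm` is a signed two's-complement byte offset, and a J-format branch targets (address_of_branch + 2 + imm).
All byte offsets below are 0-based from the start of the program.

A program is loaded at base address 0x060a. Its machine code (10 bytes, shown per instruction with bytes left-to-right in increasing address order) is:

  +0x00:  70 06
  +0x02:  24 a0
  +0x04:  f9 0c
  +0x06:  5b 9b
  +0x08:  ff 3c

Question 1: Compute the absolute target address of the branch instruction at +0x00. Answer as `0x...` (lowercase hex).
0x0612

off 0x00: read 70 06 as big → 0x7006
  top 5b → 0xe → jz [J]
  [10:0] imm=6 = 6
  target = base 0x060a + off 0x00 + 2 + imm 6 = 0x0612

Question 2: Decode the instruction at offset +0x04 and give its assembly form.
adi 12, %r1

+0x04: f9 0c ⇒ word 0xf90c (big)
  top 5b → 0x1f → adi [RI]
  rd@[10:8]=0x1 ⇒ %r1
  imm@[7:0]=0xc ⇒ 12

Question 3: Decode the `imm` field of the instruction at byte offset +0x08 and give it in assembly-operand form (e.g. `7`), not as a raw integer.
[08] ff 3c → 0xff3c
  top 5b → 0x1f → adi [RI]
  [10:8] rd=7 = %r7
  [7:0] imm=60 = 60

60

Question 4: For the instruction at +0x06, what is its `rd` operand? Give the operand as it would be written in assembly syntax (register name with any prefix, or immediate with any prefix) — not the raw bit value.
+0x06: 5b 9b ⇒ word 0x5b9b (big)
  top 5b → 0xb → cmpi [RI]
  rd: (w>>8)&0x7=0x3 → %r3
  imm: (w>>0)&0xff=0x9b → 155

%r3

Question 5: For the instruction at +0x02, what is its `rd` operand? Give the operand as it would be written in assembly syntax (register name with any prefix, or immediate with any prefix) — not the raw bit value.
%r4

+0x02: 24 a0 ⇒ word 0x24a0 (big)
  top 5b → 0x4 → sum [RR]
  rd@[10:8]=0x4 ⇒ %r4
  rs@[7:5]=0x5 ⇒ %r5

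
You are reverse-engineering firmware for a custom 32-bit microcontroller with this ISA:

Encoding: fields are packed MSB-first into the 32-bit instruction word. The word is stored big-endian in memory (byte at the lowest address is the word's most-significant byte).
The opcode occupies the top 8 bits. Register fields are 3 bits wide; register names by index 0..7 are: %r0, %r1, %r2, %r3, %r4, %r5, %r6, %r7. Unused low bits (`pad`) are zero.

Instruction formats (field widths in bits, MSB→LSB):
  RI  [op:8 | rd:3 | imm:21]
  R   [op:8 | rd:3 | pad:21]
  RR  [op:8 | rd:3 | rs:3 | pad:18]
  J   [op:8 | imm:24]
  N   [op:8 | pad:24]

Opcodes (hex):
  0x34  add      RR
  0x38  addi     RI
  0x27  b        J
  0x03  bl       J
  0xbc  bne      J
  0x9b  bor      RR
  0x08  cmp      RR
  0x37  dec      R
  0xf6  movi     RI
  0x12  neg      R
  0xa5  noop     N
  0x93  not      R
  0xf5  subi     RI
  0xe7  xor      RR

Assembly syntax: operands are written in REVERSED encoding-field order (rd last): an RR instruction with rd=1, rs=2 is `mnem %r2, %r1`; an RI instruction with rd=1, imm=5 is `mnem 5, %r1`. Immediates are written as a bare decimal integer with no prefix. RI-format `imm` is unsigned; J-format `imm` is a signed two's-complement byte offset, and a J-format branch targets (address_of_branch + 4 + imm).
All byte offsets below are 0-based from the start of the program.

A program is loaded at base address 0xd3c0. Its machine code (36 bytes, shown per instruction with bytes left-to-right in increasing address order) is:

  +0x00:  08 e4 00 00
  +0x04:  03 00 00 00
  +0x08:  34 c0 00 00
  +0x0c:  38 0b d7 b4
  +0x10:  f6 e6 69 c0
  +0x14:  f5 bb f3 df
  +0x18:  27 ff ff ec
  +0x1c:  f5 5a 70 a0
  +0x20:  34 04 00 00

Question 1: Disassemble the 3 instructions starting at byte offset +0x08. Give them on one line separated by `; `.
add %r0, %r6; addi 776116, %r0; movi 420288, %r7

[08] 34 c0 00 00 → 0x34c00000
  op=0x34c00000>>24=0x34 ⇒ add (RR)
  rd: (w>>21)&0x7=0x6 → %r6
  rs: (w>>18)&0x7=0x0 → %r0
[0c] 38 0b d7 b4 → 0x380bd7b4
  op=0x380bd7b4>>24=0x38 ⇒ addi (RI)
  rd: (w>>21)&0x7=0x0 → %r0
  imm: (w>>0)&0x1fffff=0xbd7b4 → 776116
[10] f6 e6 69 c0 → 0xf6e669c0
  op=0xf6e669c0>>24=0xf6 ⇒ movi (RI)
  rd: (w>>21)&0x7=0x7 → %r7
  imm: (w>>0)&0x1fffff=0x669c0 → 420288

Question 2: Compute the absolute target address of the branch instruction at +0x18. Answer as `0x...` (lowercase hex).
[18] 27 ff ff ec → 0x27ffffec
  opcode bits[31:24]=0x27: b/J
  imm@[23:0]=0xffffec (s24→-20) ⇒ -20
  target = base 0xd3c0 + off 0x18 + 4 + imm -20 = 0xd3c8

0xd3c8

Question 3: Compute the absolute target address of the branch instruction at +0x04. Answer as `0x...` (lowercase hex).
@+04  big-endian(03 00 00 00) = 0x03000000
  top 8b → 0x3 → bl [J]
  imm: (w>>0)&0xffffff=0x0 → 0
  target = base 0xd3c0 + off 0x04 + 4 + imm 0 = 0xd3c8

0xd3c8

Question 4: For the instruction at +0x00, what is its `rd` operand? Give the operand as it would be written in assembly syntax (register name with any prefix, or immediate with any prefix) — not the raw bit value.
%r7

[00] 08 e4 00 00 → 0x08e40000
  top 8b → 0x8 → cmp [RR]
  rd: (w>>21)&0x7=0x7 → %r7
  rs: (w>>18)&0x7=0x1 → %r1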